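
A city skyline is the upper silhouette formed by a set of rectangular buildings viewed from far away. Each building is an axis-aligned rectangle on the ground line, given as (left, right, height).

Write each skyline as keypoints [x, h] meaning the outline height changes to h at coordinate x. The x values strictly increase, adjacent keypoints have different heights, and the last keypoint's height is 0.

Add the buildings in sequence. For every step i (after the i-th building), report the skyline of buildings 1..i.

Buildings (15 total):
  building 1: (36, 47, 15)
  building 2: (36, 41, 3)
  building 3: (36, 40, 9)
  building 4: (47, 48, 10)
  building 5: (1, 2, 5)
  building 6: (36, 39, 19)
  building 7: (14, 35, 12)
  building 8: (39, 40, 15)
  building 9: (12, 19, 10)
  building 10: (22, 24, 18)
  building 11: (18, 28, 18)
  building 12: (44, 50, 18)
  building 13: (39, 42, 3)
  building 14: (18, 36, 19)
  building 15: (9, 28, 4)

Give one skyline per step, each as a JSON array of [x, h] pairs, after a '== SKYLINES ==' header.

== SKYLINES ==
[[36,15],[47,0]]
[[36,15],[47,0]]
[[36,15],[47,0]]
[[36,15],[47,10],[48,0]]
[[1,5],[2,0],[36,15],[47,10],[48,0]]
[[1,5],[2,0],[36,19],[39,15],[47,10],[48,0]]
[[1,5],[2,0],[14,12],[35,0],[36,19],[39,15],[47,10],[48,0]]
[[1,5],[2,0],[14,12],[35,0],[36,19],[39,15],[47,10],[48,0]]
[[1,5],[2,0],[12,10],[14,12],[35,0],[36,19],[39,15],[47,10],[48,0]]
[[1,5],[2,0],[12,10],[14,12],[22,18],[24,12],[35,0],[36,19],[39,15],[47,10],[48,0]]
[[1,5],[2,0],[12,10],[14,12],[18,18],[28,12],[35,0],[36,19],[39,15],[47,10],[48,0]]
[[1,5],[2,0],[12,10],[14,12],[18,18],[28,12],[35,0],[36,19],[39,15],[44,18],[50,0]]
[[1,5],[2,0],[12,10],[14,12],[18,18],[28,12],[35,0],[36,19],[39,15],[44,18],[50,0]]
[[1,5],[2,0],[12,10],[14,12],[18,19],[39,15],[44,18],[50,0]]
[[1,5],[2,0],[9,4],[12,10],[14,12],[18,19],[39,15],[44,18],[50,0]]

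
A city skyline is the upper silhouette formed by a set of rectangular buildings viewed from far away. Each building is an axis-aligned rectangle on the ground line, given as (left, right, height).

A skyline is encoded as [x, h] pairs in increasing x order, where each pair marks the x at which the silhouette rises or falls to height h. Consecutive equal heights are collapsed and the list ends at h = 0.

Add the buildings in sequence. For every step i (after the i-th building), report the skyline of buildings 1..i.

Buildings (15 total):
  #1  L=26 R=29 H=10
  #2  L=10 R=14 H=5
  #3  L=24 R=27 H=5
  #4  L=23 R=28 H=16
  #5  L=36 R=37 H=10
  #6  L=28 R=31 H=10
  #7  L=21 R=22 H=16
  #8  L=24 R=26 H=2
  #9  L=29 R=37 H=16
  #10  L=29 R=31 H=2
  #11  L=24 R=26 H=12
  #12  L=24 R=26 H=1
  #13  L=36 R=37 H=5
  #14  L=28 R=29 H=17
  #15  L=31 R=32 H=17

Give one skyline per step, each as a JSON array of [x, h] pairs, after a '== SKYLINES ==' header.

== SKYLINES ==
[[26,10],[29,0]]
[[10,5],[14,0],[26,10],[29,0]]
[[10,5],[14,0],[24,5],[26,10],[29,0]]
[[10,5],[14,0],[23,16],[28,10],[29,0]]
[[10,5],[14,0],[23,16],[28,10],[29,0],[36,10],[37,0]]
[[10,5],[14,0],[23,16],[28,10],[31,0],[36,10],[37,0]]
[[10,5],[14,0],[21,16],[22,0],[23,16],[28,10],[31,0],[36,10],[37,0]]
[[10,5],[14,0],[21,16],[22,0],[23,16],[28,10],[31,0],[36,10],[37,0]]
[[10,5],[14,0],[21,16],[22,0],[23,16],[28,10],[29,16],[37,0]]
[[10,5],[14,0],[21,16],[22,0],[23,16],[28,10],[29,16],[37,0]]
[[10,5],[14,0],[21,16],[22,0],[23,16],[28,10],[29,16],[37,0]]
[[10,5],[14,0],[21,16],[22,0],[23,16],[28,10],[29,16],[37,0]]
[[10,5],[14,0],[21,16],[22,0],[23,16],[28,10],[29,16],[37,0]]
[[10,5],[14,0],[21,16],[22,0],[23,16],[28,17],[29,16],[37,0]]
[[10,5],[14,0],[21,16],[22,0],[23,16],[28,17],[29,16],[31,17],[32,16],[37,0]]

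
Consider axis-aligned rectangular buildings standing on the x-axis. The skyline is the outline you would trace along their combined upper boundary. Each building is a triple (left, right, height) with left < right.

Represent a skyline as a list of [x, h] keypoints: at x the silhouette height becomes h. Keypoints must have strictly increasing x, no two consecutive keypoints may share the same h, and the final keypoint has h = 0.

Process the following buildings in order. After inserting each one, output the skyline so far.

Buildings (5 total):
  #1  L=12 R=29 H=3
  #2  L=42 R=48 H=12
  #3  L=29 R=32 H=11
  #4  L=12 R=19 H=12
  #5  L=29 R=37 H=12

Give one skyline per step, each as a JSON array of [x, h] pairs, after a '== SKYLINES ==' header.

== SKYLINES ==
[[12,3],[29,0]]
[[12,3],[29,0],[42,12],[48,0]]
[[12,3],[29,11],[32,0],[42,12],[48,0]]
[[12,12],[19,3],[29,11],[32,0],[42,12],[48,0]]
[[12,12],[19,3],[29,12],[37,0],[42,12],[48,0]]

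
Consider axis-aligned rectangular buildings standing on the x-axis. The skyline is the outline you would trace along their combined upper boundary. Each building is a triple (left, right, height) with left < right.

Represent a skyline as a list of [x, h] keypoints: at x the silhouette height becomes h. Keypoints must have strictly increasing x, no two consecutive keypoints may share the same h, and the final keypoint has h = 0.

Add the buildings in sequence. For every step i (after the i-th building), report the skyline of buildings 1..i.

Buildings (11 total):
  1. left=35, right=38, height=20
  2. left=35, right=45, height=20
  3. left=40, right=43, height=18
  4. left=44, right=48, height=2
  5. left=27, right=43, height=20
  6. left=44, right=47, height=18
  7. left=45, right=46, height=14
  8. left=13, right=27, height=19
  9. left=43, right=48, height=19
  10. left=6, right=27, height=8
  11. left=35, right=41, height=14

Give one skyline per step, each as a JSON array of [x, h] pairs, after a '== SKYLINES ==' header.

== SKYLINES ==
[[35,20],[38,0]]
[[35,20],[45,0]]
[[35,20],[45,0]]
[[35,20],[45,2],[48,0]]
[[27,20],[45,2],[48,0]]
[[27,20],[45,18],[47,2],[48,0]]
[[27,20],[45,18],[47,2],[48,0]]
[[13,19],[27,20],[45,18],[47,2],[48,0]]
[[13,19],[27,20],[45,19],[48,0]]
[[6,8],[13,19],[27,20],[45,19],[48,0]]
[[6,8],[13,19],[27,20],[45,19],[48,0]]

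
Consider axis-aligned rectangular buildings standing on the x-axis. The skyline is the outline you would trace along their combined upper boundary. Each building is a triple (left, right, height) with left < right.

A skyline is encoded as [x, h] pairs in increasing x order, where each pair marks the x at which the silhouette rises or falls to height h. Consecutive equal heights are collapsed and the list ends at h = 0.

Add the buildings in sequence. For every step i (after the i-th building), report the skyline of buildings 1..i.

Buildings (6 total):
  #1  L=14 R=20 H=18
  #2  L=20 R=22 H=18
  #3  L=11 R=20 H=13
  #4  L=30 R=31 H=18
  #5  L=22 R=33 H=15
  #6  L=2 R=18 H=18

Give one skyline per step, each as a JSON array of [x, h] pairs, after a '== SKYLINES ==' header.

== SKYLINES ==
[[14,18],[20,0]]
[[14,18],[22,0]]
[[11,13],[14,18],[22,0]]
[[11,13],[14,18],[22,0],[30,18],[31,0]]
[[11,13],[14,18],[22,15],[30,18],[31,15],[33,0]]
[[2,18],[22,15],[30,18],[31,15],[33,0]]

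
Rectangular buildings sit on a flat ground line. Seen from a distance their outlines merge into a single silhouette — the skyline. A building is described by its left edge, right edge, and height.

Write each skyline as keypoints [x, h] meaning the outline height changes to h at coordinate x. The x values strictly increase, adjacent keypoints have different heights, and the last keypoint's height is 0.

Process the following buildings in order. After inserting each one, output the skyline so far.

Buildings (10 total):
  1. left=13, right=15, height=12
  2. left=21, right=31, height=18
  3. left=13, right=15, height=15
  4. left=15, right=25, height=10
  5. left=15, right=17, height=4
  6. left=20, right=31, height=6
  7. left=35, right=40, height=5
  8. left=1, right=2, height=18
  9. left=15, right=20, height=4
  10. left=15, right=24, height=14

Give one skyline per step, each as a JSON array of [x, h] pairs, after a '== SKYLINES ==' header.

== SKYLINES ==
[[13,12],[15,0]]
[[13,12],[15,0],[21,18],[31,0]]
[[13,15],[15,0],[21,18],[31,0]]
[[13,15],[15,10],[21,18],[31,0]]
[[13,15],[15,10],[21,18],[31,0]]
[[13,15],[15,10],[21,18],[31,0]]
[[13,15],[15,10],[21,18],[31,0],[35,5],[40,0]]
[[1,18],[2,0],[13,15],[15,10],[21,18],[31,0],[35,5],[40,0]]
[[1,18],[2,0],[13,15],[15,10],[21,18],[31,0],[35,5],[40,0]]
[[1,18],[2,0],[13,15],[15,14],[21,18],[31,0],[35,5],[40,0]]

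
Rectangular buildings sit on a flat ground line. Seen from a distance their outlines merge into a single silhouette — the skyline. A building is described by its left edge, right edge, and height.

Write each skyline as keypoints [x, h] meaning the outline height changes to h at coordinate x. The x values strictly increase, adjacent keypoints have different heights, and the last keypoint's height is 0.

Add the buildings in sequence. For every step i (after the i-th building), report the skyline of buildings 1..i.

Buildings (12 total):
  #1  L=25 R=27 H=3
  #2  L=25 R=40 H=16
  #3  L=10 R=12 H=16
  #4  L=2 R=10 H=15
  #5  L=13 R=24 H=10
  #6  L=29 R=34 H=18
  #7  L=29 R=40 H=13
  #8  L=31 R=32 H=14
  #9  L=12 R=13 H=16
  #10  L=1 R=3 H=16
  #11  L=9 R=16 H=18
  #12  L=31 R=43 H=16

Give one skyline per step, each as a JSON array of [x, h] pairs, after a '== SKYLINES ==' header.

== SKYLINES ==
[[25,3],[27,0]]
[[25,16],[40,0]]
[[10,16],[12,0],[25,16],[40,0]]
[[2,15],[10,16],[12,0],[25,16],[40,0]]
[[2,15],[10,16],[12,0],[13,10],[24,0],[25,16],[40,0]]
[[2,15],[10,16],[12,0],[13,10],[24,0],[25,16],[29,18],[34,16],[40,0]]
[[2,15],[10,16],[12,0],[13,10],[24,0],[25,16],[29,18],[34,16],[40,0]]
[[2,15],[10,16],[12,0],[13,10],[24,0],[25,16],[29,18],[34,16],[40,0]]
[[2,15],[10,16],[13,10],[24,0],[25,16],[29,18],[34,16],[40,0]]
[[1,16],[3,15],[10,16],[13,10],[24,0],[25,16],[29,18],[34,16],[40,0]]
[[1,16],[3,15],[9,18],[16,10],[24,0],[25,16],[29,18],[34,16],[40,0]]
[[1,16],[3,15],[9,18],[16,10],[24,0],[25,16],[29,18],[34,16],[43,0]]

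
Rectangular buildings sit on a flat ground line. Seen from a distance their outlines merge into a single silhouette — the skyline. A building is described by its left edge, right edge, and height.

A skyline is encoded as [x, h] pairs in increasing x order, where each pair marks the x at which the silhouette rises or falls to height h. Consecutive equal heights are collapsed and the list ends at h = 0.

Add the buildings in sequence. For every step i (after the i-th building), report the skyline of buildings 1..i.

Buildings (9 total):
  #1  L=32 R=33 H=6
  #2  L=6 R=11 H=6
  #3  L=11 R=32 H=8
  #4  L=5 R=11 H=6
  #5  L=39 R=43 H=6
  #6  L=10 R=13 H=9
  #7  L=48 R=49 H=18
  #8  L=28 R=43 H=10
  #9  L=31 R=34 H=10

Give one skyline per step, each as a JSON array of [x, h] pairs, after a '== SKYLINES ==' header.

== SKYLINES ==
[[32,6],[33,0]]
[[6,6],[11,0],[32,6],[33,0]]
[[6,6],[11,8],[32,6],[33,0]]
[[5,6],[11,8],[32,6],[33,0]]
[[5,6],[11,8],[32,6],[33,0],[39,6],[43,0]]
[[5,6],[10,9],[13,8],[32,6],[33,0],[39,6],[43,0]]
[[5,6],[10,9],[13,8],[32,6],[33,0],[39,6],[43,0],[48,18],[49,0]]
[[5,6],[10,9],[13,8],[28,10],[43,0],[48,18],[49,0]]
[[5,6],[10,9],[13,8],[28,10],[43,0],[48,18],[49,0]]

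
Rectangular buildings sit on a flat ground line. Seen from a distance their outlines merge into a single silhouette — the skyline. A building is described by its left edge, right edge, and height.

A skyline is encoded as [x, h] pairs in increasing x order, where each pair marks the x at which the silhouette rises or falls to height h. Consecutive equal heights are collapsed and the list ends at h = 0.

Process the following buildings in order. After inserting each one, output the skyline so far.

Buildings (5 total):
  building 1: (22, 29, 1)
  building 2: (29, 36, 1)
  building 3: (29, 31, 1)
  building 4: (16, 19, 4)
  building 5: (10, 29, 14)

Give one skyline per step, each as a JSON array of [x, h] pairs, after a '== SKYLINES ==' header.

== SKYLINES ==
[[22,1],[29,0]]
[[22,1],[36,0]]
[[22,1],[36,0]]
[[16,4],[19,0],[22,1],[36,0]]
[[10,14],[29,1],[36,0]]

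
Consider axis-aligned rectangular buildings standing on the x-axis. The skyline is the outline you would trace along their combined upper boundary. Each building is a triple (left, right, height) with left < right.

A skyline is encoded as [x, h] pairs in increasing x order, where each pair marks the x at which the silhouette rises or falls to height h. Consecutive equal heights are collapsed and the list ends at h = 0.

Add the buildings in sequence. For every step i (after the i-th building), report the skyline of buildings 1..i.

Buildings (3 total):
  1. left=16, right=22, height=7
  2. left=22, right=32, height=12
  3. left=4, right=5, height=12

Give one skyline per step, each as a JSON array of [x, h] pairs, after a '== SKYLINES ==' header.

== SKYLINES ==
[[16,7],[22,0]]
[[16,7],[22,12],[32,0]]
[[4,12],[5,0],[16,7],[22,12],[32,0]]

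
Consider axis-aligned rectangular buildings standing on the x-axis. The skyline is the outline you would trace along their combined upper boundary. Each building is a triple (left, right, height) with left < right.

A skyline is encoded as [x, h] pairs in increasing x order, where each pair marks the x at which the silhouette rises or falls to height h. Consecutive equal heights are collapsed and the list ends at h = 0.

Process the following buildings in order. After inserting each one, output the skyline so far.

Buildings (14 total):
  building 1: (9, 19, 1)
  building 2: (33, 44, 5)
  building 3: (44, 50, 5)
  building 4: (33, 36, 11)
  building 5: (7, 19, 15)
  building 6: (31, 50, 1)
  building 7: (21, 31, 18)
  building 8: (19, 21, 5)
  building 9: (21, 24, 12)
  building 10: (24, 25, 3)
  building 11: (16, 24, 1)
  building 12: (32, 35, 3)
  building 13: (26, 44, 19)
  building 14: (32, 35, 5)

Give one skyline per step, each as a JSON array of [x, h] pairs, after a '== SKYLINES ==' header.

== SKYLINES ==
[[9,1],[19,0]]
[[9,1],[19,0],[33,5],[44,0]]
[[9,1],[19,0],[33,5],[50,0]]
[[9,1],[19,0],[33,11],[36,5],[50,0]]
[[7,15],[19,0],[33,11],[36,5],[50,0]]
[[7,15],[19,0],[31,1],[33,11],[36,5],[50,0]]
[[7,15],[19,0],[21,18],[31,1],[33,11],[36,5],[50,0]]
[[7,15],[19,5],[21,18],[31,1],[33,11],[36,5],[50,0]]
[[7,15],[19,5],[21,18],[31,1],[33,11],[36,5],[50,0]]
[[7,15],[19,5],[21,18],[31,1],[33,11],[36,5],[50,0]]
[[7,15],[19,5],[21,18],[31,1],[33,11],[36,5],[50,0]]
[[7,15],[19,5],[21,18],[31,1],[32,3],[33,11],[36,5],[50,0]]
[[7,15],[19,5],[21,18],[26,19],[44,5],[50,0]]
[[7,15],[19,5],[21,18],[26,19],[44,5],[50,0]]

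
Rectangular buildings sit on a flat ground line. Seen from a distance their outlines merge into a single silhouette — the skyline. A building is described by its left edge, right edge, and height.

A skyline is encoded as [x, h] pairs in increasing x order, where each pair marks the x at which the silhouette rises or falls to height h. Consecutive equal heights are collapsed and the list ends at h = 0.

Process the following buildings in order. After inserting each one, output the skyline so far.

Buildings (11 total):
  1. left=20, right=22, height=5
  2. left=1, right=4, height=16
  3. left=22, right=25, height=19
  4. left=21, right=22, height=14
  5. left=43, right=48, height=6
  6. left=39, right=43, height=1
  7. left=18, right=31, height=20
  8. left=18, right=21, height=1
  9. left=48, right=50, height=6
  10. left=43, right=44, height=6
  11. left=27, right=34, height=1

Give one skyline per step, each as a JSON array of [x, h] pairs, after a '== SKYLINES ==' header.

== SKYLINES ==
[[20,5],[22,0]]
[[1,16],[4,0],[20,5],[22,0]]
[[1,16],[4,0],[20,5],[22,19],[25,0]]
[[1,16],[4,0],[20,5],[21,14],[22,19],[25,0]]
[[1,16],[4,0],[20,5],[21,14],[22,19],[25,0],[43,6],[48,0]]
[[1,16],[4,0],[20,5],[21,14],[22,19],[25,0],[39,1],[43,6],[48,0]]
[[1,16],[4,0],[18,20],[31,0],[39,1],[43,6],[48,0]]
[[1,16],[4,0],[18,20],[31,0],[39,1],[43,6],[48,0]]
[[1,16],[4,0],[18,20],[31,0],[39,1],[43,6],[50,0]]
[[1,16],[4,0],[18,20],[31,0],[39,1],[43,6],[50,0]]
[[1,16],[4,0],[18,20],[31,1],[34,0],[39,1],[43,6],[50,0]]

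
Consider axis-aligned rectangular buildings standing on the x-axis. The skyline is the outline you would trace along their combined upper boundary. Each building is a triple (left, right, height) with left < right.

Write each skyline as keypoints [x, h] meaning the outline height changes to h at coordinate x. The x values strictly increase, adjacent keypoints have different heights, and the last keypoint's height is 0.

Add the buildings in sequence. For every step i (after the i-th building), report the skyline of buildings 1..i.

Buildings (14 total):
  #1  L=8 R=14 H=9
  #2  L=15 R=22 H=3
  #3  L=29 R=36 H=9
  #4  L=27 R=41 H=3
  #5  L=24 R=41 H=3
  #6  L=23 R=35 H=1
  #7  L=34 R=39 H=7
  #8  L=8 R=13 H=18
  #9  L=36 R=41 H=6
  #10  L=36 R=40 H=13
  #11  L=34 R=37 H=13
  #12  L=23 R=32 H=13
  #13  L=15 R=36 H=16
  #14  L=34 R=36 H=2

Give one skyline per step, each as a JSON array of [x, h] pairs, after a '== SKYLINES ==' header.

== SKYLINES ==
[[8,9],[14,0]]
[[8,9],[14,0],[15,3],[22,0]]
[[8,9],[14,0],[15,3],[22,0],[29,9],[36,0]]
[[8,9],[14,0],[15,3],[22,0],[27,3],[29,9],[36,3],[41,0]]
[[8,9],[14,0],[15,3],[22,0],[24,3],[29,9],[36,3],[41,0]]
[[8,9],[14,0],[15,3],[22,0],[23,1],[24,3],[29,9],[36,3],[41,0]]
[[8,9],[14,0],[15,3],[22,0],[23,1],[24,3],[29,9],[36,7],[39,3],[41,0]]
[[8,18],[13,9],[14,0],[15,3],[22,0],[23,1],[24,3],[29,9],[36,7],[39,3],[41,0]]
[[8,18],[13,9],[14,0],[15,3],[22,0],[23,1],[24,3],[29,9],[36,7],[39,6],[41,0]]
[[8,18],[13,9],[14,0],[15,3],[22,0],[23,1],[24,3],[29,9],[36,13],[40,6],[41,0]]
[[8,18],[13,9],[14,0],[15,3],[22,0],[23,1],[24,3],[29,9],[34,13],[40,6],[41,0]]
[[8,18],[13,9],[14,0],[15,3],[22,0],[23,13],[32,9],[34,13],[40,6],[41,0]]
[[8,18],[13,9],[14,0],[15,16],[36,13],[40,6],[41,0]]
[[8,18],[13,9],[14,0],[15,16],[36,13],[40,6],[41,0]]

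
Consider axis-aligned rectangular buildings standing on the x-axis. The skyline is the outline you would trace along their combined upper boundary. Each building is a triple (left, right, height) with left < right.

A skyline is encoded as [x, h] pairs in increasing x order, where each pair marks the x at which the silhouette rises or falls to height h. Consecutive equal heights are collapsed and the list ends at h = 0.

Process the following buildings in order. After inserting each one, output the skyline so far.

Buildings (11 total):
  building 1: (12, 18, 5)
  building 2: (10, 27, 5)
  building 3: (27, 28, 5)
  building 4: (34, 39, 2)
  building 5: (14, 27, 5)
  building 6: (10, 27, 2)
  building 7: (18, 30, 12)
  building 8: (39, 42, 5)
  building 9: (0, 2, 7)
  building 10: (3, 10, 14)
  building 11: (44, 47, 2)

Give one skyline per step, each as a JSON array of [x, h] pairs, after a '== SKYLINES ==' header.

== SKYLINES ==
[[12,5],[18,0]]
[[10,5],[27,0]]
[[10,5],[28,0]]
[[10,5],[28,0],[34,2],[39,0]]
[[10,5],[28,0],[34,2],[39,0]]
[[10,5],[28,0],[34,2],[39,0]]
[[10,5],[18,12],[30,0],[34,2],[39,0]]
[[10,5],[18,12],[30,0],[34,2],[39,5],[42,0]]
[[0,7],[2,0],[10,5],[18,12],[30,0],[34,2],[39,5],[42,0]]
[[0,7],[2,0],[3,14],[10,5],[18,12],[30,0],[34,2],[39,5],[42,0]]
[[0,7],[2,0],[3,14],[10,5],[18,12],[30,0],[34,2],[39,5],[42,0],[44,2],[47,0]]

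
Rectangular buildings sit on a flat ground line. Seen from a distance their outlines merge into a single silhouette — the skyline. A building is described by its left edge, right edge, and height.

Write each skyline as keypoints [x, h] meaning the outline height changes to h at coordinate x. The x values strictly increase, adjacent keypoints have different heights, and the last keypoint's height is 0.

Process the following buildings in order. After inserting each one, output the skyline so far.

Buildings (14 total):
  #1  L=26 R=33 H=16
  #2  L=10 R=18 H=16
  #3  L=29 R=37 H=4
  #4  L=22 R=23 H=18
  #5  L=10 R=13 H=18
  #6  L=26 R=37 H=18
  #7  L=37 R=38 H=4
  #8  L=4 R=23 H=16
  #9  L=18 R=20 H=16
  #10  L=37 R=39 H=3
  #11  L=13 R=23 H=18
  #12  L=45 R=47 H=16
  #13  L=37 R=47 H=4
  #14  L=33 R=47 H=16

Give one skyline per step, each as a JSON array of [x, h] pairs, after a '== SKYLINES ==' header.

== SKYLINES ==
[[26,16],[33,0]]
[[10,16],[18,0],[26,16],[33,0]]
[[10,16],[18,0],[26,16],[33,4],[37,0]]
[[10,16],[18,0],[22,18],[23,0],[26,16],[33,4],[37,0]]
[[10,18],[13,16],[18,0],[22,18],[23,0],[26,16],[33,4],[37,0]]
[[10,18],[13,16],[18,0],[22,18],[23,0],[26,18],[37,0]]
[[10,18],[13,16],[18,0],[22,18],[23,0],[26,18],[37,4],[38,0]]
[[4,16],[10,18],[13,16],[22,18],[23,0],[26,18],[37,4],[38,0]]
[[4,16],[10,18],[13,16],[22,18],[23,0],[26,18],[37,4],[38,0]]
[[4,16],[10,18],[13,16],[22,18],[23,0],[26,18],[37,4],[38,3],[39,0]]
[[4,16],[10,18],[23,0],[26,18],[37,4],[38,3],[39,0]]
[[4,16],[10,18],[23,0],[26,18],[37,4],[38,3],[39,0],[45,16],[47,0]]
[[4,16],[10,18],[23,0],[26,18],[37,4],[45,16],[47,0]]
[[4,16],[10,18],[23,0],[26,18],[37,16],[47,0]]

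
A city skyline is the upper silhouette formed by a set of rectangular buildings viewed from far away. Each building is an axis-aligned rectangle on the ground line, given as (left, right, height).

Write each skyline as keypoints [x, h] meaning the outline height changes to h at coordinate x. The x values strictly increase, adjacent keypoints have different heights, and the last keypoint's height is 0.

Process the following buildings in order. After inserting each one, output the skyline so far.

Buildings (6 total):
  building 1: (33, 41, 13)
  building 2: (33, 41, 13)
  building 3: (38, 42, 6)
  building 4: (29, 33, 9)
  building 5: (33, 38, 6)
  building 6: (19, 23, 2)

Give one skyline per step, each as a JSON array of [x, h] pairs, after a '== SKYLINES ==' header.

== SKYLINES ==
[[33,13],[41,0]]
[[33,13],[41,0]]
[[33,13],[41,6],[42,0]]
[[29,9],[33,13],[41,6],[42,0]]
[[29,9],[33,13],[41,6],[42,0]]
[[19,2],[23,0],[29,9],[33,13],[41,6],[42,0]]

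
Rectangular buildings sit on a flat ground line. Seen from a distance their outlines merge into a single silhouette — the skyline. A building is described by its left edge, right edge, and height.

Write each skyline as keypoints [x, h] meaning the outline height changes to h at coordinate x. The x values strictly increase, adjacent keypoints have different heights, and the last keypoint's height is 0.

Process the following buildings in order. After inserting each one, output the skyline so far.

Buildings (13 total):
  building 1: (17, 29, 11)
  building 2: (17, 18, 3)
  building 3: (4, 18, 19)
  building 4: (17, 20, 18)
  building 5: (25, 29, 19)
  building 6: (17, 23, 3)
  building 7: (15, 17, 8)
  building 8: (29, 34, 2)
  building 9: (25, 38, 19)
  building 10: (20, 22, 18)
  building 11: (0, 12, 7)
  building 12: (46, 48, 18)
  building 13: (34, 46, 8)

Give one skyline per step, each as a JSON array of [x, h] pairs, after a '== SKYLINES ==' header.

== SKYLINES ==
[[17,11],[29,0]]
[[17,11],[29,0]]
[[4,19],[18,11],[29,0]]
[[4,19],[18,18],[20,11],[29,0]]
[[4,19],[18,18],[20,11],[25,19],[29,0]]
[[4,19],[18,18],[20,11],[25,19],[29,0]]
[[4,19],[18,18],[20,11],[25,19],[29,0]]
[[4,19],[18,18],[20,11],[25,19],[29,2],[34,0]]
[[4,19],[18,18],[20,11],[25,19],[38,0]]
[[4,19],[18,18],[22,11],[25,19],[38,0]]
[[0,7],[4,19],[18,18],[22,11],[25,19],[38,0]]
[[0,7],[4,19],[18,18],[22,11],[25,19],[38,0],[46,18],[48,0]]
[[0,7],[4,19],[18,18],[22,11],[25,19],[38,8],[46,18],[48,0]]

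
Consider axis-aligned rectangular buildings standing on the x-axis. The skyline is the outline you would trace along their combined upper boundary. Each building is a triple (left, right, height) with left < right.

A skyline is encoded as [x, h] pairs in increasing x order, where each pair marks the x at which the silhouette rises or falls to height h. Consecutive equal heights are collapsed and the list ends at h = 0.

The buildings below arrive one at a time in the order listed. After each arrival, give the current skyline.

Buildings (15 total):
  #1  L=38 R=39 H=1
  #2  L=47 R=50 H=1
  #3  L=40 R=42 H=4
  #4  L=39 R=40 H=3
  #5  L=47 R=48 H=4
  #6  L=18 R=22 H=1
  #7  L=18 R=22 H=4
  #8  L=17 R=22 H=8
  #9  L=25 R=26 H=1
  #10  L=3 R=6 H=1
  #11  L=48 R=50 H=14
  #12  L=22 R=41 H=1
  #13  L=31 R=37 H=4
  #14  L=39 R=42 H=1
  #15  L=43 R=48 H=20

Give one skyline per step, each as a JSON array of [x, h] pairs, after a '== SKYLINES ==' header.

== SKYLINES ==
[[38,1],[39,0]]
[[38,1],[39,0],[47,1],[50,0]]
[[38,1],[39,0],[40,4],[42,0],[47,1],[50,0]]
[[38,1],[39,3],[40,4],[42,0],[47,1],[50,0]]
[[38,1],[39,3],[40,4],[42,0],[47,4],[48,1],[50,0]]
[[18,1],[22,0],[38,1],[39,3],[40,4],[42,0],[47,4],[48,1],[50,0]]
[[18,4],[22,0],[38,1],[39,3],[40,4],[42,0],[47,4],[48,1],[50,0]]
[[17,8],[22,0],[38,1],[39,3],[40,4],[42,0],[47,4],[48,1],[50,0]]
[[17,8],[22,0],[25,1],[26,0],[38,1],[39,3],[40,4],[42,0],[47,4],[48,1],[50,0]]
[[3,1],[6,0],[17,8],[22,0],[25,1],[26,0],[38,1],[39,3],[40,4],[42,0],[47,4],[48,1],[50,0]]
[[3,1],[6,0],[17,8],[22,0],[25,1],[26,0],[38,1],[39,3],[40,4],[42,0],[47,4],[48,14],[50,0]]
[[3,1],[6,0],[17,8],[22,1],[39,3],[40,4],[42,0],[47,4],[48,14],[50,0]]
[[3,1],[6,0],[17,8],[22,1],[31,4],[37,1],[39,3],[40,4],[42,0],[47,4],[48,14],[50,0]]
[[3,1],[6,0],[17,8],[22,1],[31,4],[37,1],[39,3],[40,4],[42,0],[47,4],[48,14],[50,0]]
[[3,1],[6,0],[17,8],[22,1],[31,4],[37,1],[39,3],[40,4],[42,0],[43,20],[48,14],[50,0]]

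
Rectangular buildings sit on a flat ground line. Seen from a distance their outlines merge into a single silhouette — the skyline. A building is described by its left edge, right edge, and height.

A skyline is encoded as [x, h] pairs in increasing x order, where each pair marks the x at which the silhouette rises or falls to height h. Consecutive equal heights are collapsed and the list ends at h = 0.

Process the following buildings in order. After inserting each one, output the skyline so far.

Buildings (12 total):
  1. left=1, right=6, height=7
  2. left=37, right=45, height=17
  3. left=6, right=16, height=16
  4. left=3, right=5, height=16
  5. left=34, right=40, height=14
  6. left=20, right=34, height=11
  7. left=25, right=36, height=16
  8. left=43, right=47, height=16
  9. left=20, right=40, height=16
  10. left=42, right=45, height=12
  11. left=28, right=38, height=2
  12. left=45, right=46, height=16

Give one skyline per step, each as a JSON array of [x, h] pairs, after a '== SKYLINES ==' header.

== SKYLINES ==
[[1,7],[6,0]]
[[1,7],[6,0],[37,17],[45,0]]
[[1,7],[6,16],[16,0],[37,17],[45,0]]
[[1,7],[3,16],[5,7],[6,16],[16,0],[37,17],[45,0]]
[[1,7],[3,16],[5,7],[6,16],[16,0],[34,14],[37,17],[45,0]]
[[1,7],[3,16],[5,7],[6,16],[16,0],[20,11],[34,14],[37,17],[45,0]]
[[1,7],[3,16],[5,7],[6,16],[16,0],[20,11],[25,16],[36,14],[37,17],[45,0]]
[[1,7],[3,16],[5,7],[6,16],[16,0],[20,11],[25,16],[36,14],[37,17],[45,16],[47,0]]
[[1,7],[3,16],[5,7],[6,16],[16,0],[20,16],[37,17],[45,16],[47,0]]
[[1,7],[3,16],[5,7],[6,16],[16,0],[20,16],[37,17],[45,16],[47,0]]
[[1,7],[3,16],[5,7],[6,16],[16,0],[20,16],[37,17],[45,16],[47,0]]
[[1,7],[3,16],[5,7],[6,16],[16,0],[20,16],[37,17],[45,16],[47,0]]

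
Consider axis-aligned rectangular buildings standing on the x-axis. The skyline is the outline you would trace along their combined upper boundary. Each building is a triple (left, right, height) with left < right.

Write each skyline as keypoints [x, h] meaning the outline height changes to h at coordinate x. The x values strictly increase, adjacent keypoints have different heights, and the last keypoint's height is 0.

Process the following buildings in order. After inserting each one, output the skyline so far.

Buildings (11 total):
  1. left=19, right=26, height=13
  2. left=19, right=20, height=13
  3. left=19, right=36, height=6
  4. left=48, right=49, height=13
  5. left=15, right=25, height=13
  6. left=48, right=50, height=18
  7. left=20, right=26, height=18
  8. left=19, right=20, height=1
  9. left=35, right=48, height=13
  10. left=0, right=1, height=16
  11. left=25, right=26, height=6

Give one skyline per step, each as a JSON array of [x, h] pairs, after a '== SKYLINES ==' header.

== SKYLINES ==
[[19,13],[26,0]]
[[19,13],[26,0]]
[[19,13],[26,6],[36,0]]
[[19,13],[26,6],[36,0],[48,13],[49,0]]
[[15,13],[26,6],[36,0],[48,13],[49,0]]
[[15,13],[26,6],[36,0],[48,18],[50,0]]
[[15,13],[20,18],[26,6],[36,0],[48,18],[50,0]]
[[15,13],[20,18],[26,6],[36,0],[48,18],[50,0]]
[[15,13],[20,18],[26,6],[35,13],[48,18],[50,0]]
[[0,16],[1,0],[15,13],[20,18],[26,6],[35,13],[48,18],[50,0]]
[[0,16],[1,0],[15,13],[20,18],[26,6],[35,13],[48,18],[50,0]]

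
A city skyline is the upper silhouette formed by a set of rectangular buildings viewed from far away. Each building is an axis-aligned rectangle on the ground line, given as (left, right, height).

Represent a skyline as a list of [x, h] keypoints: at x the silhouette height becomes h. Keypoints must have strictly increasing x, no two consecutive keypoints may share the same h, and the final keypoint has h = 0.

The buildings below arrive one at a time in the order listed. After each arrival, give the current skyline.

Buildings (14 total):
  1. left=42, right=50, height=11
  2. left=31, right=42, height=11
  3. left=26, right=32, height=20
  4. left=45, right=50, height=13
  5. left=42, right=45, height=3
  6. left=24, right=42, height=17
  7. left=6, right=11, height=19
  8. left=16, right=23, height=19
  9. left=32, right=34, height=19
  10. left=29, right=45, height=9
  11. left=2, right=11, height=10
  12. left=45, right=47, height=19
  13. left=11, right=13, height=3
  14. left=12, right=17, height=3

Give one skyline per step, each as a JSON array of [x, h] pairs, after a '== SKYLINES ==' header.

== SKYLINES ==
[[42,11],[50,0]]
[[31,11],[50,0]]
[[26,20],[32,11],[50,0]]
[[26,20],[32,11],[45,13],[50,0]]
[[26,20],[32,11],[45,13],[50,0]]
[[24,17],[26,20],[32,17],[42,11],[45,13],[50,0]]
[[6,19],[11,0],[24,17],[26,20],[32,17],[42,11],[45,13],[50,0]]
[[6,19],[11,0],[16,19],[23,0],[24,17],[26,20],[32,17],[42,11],[45,13],[50,0]]
[[6,19],[11,0],[16,19],[23,0],[24,17],[26,20],[32,19],[34,17],[42,11],[45,13],[50,0]]
[[6,19],[11,0],[16,19],[23,0],[24,17],[26,20],[32,19],[34,17],[42,11],[45,13],[50,0]]
[[2,10],[6,19],[11,0],[16,19],[23,0],[24,17],[26,20],[32,19],[34,17],[42,11],[45,13],[50,0]]
[[2,10],[6,19],[11,0],[16,19],[23,0],[24,17],[26,20],[32,19],[34,17],[42,11],[45,19],[47,13],[50,0]]
[[2,10],[6,19],[11,3],[13,0],[16,19],[23,0],[24,17],[26,20],[32,19],[34,17],[42,11],[45,19],[47,13],[50,0]]
[[2,10],[6,19],[11,3],[16,19],[23,0],[24,17],[26,20],[32,19],[34,17],[42,11],[45,19],[47,13],[50,0]]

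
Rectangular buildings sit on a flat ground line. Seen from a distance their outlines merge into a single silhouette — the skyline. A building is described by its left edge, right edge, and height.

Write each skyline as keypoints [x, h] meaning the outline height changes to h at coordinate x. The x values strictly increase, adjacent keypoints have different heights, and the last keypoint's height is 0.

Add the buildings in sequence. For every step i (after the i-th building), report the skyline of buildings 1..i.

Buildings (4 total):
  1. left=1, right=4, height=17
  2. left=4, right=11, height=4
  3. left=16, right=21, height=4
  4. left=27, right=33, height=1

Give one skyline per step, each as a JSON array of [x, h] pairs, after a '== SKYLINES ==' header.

== SKYLINES ==
[[1,17],[4,0]]
[[1,17],[4,4],[11,0]]
[[1,17],[4,4],[11,0],[16,4],[21,0]]
[[1,17],[4,4],[11,0],[16,4],[21,0],[27,1],[33,0]]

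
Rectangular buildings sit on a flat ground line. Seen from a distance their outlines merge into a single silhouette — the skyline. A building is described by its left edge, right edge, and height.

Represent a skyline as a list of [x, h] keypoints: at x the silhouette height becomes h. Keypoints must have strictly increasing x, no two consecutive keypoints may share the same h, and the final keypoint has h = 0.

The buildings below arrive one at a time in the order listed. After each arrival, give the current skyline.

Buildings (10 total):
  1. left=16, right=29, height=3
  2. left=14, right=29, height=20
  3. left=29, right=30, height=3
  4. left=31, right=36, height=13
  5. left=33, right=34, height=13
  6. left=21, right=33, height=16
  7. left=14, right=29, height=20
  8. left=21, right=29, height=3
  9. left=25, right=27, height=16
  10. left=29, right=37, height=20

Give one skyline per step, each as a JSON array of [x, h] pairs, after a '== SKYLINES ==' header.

== SKYLINES ==
[[16,3],[29,0]]
[[14,20],[29,0]]
[[14,20],[29,3],[30,0]]
[[14,20],[29,3],[30,0],[31,13],[36,0]]
[[14,20],[29,3],[30,0],[31,13],[36,0]]
[[14,20],[29,16],[33,13],[36,0]]
[[14,20],[29,16],[33,13],[36,0]]
[[14,20],[29,16],[33,13],[36,0]]
[[14,20],[29,16],[33,13],[36,0]]
[[14,20],[37,0]]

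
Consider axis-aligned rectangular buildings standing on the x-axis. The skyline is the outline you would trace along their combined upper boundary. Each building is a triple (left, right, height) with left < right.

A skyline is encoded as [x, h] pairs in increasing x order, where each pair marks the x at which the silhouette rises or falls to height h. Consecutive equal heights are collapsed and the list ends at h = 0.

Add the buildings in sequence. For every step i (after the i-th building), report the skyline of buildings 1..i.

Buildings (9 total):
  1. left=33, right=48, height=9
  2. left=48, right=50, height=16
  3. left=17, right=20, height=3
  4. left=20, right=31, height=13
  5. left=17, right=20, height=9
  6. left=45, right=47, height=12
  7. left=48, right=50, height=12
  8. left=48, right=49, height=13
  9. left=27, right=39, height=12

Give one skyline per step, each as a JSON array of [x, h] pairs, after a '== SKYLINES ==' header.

== SKYLINES ==
[[33,9],[48,0]]
[[33,9],[48,16],[50,0]]
[[17,3],[20,0],[33,9],[48,16],[50,0]]
[[17,3],[20,13],[31,0],[33,9],[48,16],[50,0]]
[[17,9],[20,13],[31,0],[33,9],[48,16],[50,0]]
[[17,9],[20,13],[31,0],[33,9],[45,12],[47,9],[48,16],[50,0]]
[[17,9],[20,13],[31,0],[33,9],[45,12],[47,9],[48,16],[50,0]]
[[17,9],[20,13],[31,0],[33,9],[45,12],[47,9],[48,16],[50,0]]
[[17,9],[20,13],[31,12],[39,9],[45,12],[47,9],[48,16],[50,0]]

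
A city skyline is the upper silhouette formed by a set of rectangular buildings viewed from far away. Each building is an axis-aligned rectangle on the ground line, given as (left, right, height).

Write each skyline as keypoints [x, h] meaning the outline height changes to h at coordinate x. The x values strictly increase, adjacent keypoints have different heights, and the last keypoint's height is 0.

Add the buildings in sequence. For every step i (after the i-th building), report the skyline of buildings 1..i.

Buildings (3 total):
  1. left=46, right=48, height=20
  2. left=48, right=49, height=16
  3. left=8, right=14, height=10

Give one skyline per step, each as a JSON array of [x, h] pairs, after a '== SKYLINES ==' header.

== SKYLINES ==
[[46,20],[48,0]]
[[46,20],[48,16],[49,0]]
[[8,10],[14,0],[46,20],[48,16],[49,0]]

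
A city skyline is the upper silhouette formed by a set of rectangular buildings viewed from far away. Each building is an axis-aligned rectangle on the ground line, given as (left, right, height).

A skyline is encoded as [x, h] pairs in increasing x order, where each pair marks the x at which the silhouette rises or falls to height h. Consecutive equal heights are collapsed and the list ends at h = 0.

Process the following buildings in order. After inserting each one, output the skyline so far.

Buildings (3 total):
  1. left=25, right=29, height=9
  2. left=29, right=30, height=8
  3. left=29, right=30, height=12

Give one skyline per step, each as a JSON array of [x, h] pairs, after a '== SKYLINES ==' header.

== SKYLINES ==
[[25,9],[29,0]]
[[25,9],[29,8],[30,0]]
[[25,9],[29,12],[30,0]]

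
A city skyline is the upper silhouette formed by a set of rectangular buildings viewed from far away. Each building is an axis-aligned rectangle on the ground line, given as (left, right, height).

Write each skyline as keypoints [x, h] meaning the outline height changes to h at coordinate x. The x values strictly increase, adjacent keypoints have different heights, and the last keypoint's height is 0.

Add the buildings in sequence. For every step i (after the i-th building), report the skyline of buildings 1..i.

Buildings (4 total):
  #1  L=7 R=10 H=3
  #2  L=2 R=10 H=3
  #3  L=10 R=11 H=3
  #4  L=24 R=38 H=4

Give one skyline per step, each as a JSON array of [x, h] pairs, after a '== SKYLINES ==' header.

== SKYLINES ==
[[7,3],[10,0]]
[[2,3],[10,0]]
[[2,3],[11,0]]
[[2,3],[11,0],[24,4],[38,0]]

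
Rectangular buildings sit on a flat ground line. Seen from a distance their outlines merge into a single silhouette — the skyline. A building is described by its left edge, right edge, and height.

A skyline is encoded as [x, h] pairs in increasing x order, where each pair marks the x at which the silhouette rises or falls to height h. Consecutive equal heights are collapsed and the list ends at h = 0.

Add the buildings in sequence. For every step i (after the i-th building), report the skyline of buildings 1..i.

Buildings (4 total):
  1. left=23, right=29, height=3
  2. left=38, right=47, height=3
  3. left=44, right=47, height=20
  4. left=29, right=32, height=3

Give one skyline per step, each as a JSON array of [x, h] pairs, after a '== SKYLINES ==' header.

== SKYLINES ==
[[23,3],[29,0]]
[[23,3],[29,0],[38,3],[47,0]]
[[23,3],[29,0],[38,3],[44,20],[47,0]]
[[23,3],[32,0],[38,3],[44,20],[47,0]]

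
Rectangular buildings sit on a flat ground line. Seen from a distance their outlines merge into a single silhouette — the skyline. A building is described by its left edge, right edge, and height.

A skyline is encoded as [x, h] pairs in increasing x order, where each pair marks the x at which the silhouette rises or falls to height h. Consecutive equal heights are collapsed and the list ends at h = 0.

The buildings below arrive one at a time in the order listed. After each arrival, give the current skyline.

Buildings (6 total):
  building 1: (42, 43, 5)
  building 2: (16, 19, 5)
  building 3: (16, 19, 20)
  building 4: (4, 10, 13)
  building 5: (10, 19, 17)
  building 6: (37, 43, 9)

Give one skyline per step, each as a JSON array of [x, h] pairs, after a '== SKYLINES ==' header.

== SKYLINES ==
[[42,5],[43,0]]
[[16,5],[19,0],[42,5],[43,0]]
[[16,20],[19,0],[42,5],[43,0]]
[[4,13],[10,0],[16,20],[19,0],[42,5],[43,0]]
[[4,13],[10,17],[16,20],[19,0],[42,5],[43,0]]
[[4,13],[10,17],[16,20],[19,0],[37,9],[43,0]]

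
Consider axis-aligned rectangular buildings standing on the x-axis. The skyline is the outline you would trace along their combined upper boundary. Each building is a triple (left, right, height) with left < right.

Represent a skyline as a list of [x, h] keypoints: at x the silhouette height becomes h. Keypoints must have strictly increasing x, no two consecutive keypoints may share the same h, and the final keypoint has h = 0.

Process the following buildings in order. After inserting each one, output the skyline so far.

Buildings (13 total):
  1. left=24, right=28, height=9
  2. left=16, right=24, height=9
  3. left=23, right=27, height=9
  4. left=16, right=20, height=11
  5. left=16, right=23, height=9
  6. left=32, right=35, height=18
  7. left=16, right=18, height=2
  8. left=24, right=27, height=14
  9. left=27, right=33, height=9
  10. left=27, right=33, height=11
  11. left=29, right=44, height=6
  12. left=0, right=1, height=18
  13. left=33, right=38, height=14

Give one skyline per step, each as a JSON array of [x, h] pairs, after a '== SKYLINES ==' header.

== SKYLINES ==
[[24,9],[28,0]]
[[16,9],[28,0]]
[[16,9],[28,0]]
[[16,11],[20,9],[28,0]]
[[16,11],[20,9],[28,0]]
[[16,11],[20,9],[28,0],[32,18],[35,0]]
[[16,11],[20,9],[28,0],[32,18],[35,0]]
[[16,11],[20,9],[24,14],[27,9],[28,0],[32,18],[35,0]]
[[16,11],[20,9],[24,14],[27,9],[32,18],[35,0]]
[[16,11],[20,9],[24,14],[27,11],[32,18],[35,0]]
[[16,11],[20,9],[24,14],[27,11],[32,18],[35,6],[44,0]]
[[0,18],[1,0],[16,11],[20,9],[24,14],[27,11],[32,18],[35,6],[44,0]]
[[0,18],[1,0],[16,11],[20,9],[24,14],[27,11],[32,18],[35,14],[38,6],[44,0]]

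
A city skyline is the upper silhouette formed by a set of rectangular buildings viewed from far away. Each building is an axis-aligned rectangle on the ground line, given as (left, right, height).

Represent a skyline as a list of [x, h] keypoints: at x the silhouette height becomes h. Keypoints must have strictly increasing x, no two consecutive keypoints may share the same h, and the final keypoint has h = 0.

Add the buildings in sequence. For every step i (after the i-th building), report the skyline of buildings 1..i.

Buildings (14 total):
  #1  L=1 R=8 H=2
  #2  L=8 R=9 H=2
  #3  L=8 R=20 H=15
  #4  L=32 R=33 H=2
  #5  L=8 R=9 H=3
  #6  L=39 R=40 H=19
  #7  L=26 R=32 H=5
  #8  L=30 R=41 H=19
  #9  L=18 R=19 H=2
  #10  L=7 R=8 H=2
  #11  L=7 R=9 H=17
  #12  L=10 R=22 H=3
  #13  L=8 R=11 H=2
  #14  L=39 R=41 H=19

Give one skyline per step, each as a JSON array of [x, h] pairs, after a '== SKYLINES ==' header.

== SKYLINES ==
[[1,2],[8,0]]
[[1,2],[9,0]]
[[1,2],[8,15],[20,0]]
[[1,2],[8,15],[20,0],[32,2],[33,0]]
[[1,2],[8,15],[20,0],[32,2],[33,0]]
[[1,2],[8,15],[20,0],[32,2],[33,0],[39,19],[40,0]]
[[1,2],[8,15],[20,0],[26,5],[32,2],[33,0],[39,19],[40,0]]
[[1,2],[8,15],[20,0],[26,5],[30,19],[41,0]]
[[1,2],[8,15],[20,0],[26,5],[30,19],[41,0]]
[[1,2],[8,15],[20,0],[26,5],[30,19],[41,0]]
[[1,2],[7,17],[9,15],[20,0],[26,5],[30,19],[41,0]]
[[1,2],[7,17],[9,15],[20,3],[22,0],[26,5],[30,19],[41,0]]
[[1,2],[7,17],[9,15],[20,3],[22,0],[26,5],[30,19],[41,0]]
[[1,2],[7,17],[9,15],[20,3],[22,0],[26,5],[30,19],[41,0]]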